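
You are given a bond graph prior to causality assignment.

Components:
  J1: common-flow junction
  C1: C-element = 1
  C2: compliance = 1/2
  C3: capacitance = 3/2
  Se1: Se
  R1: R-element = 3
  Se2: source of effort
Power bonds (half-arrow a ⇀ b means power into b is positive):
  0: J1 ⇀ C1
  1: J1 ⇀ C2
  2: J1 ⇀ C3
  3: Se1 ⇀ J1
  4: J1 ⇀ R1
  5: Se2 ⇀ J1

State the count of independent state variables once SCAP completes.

3  (C1, C2, C3 all integral)

bond 3 stroke→J1  (Se1: effort source, stroke at far end)
bond 5 stroke→J1  (Se2 (Se) sets effort on bond)
bond 0 stroke→J1  (prefer integral on C1)
bond 1 stroke→J1  (C2: C, integral causality)
bond 2 stroke→J1  (C3 outputs effort q/C3)
bond 4 stroke→R1  (only one flow-in slot at J1)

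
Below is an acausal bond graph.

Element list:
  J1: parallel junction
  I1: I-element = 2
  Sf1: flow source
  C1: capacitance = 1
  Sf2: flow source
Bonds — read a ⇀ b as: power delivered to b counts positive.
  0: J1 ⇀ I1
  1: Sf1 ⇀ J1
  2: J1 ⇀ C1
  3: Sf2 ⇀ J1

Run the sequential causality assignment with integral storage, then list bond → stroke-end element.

b1 |Sf1  (Sf1 (Sf) sets flow on bond)
b3 |Sf2  (Sf2 fixes flow; stroke at Sf2)
b0 |I1  (I1: I, integral causality)
b2 |J1  (J1: last free bond brings effort in)

b0 |I1
b1 |Sf1
b2 |J1
b3 |Sf2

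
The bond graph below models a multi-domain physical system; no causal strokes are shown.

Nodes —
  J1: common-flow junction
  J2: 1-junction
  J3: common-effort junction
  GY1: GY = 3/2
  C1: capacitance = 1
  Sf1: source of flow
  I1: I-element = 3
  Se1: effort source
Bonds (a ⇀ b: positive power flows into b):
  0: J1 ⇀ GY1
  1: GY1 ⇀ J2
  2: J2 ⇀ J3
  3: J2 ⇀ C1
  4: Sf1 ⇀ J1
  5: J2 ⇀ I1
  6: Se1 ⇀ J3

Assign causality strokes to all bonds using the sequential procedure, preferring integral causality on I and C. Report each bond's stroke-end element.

#0 stroke→J1
#1 stroke→J2
#2 stroke→J2
#3 stroke→J2
#4 stroke→Sf1
#5 stroke→I1
#6 stroke→J3

b4 stroke→Sf1  (source Sf1 imposes f)
b6 stroke→J3  (Se1 fixes effort; stroke away)
b0 stroke→J1  (1-jn J1 has f-setter on 4)
b2 stroke→J2  (J3 effort already set via bond 6)
b1 stroke→J2  (GY GY1: same side as bond 0)
b3 stroke→J2  (prefer integral on C1)
b5 stroke→I1  (J2 needs exactly one f-in)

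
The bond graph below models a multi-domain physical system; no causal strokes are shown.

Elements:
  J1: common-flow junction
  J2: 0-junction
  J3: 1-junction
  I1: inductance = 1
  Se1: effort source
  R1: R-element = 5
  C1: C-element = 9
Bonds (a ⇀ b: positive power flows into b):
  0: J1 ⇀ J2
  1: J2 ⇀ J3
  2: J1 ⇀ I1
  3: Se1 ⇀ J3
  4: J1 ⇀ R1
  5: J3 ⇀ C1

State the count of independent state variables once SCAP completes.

β3 stroke at J3  (Se1: effort source, stroke at far end)
β2 stroke at I1  (prefer integral on I1)
β0 stroke at J1  (common-f at J1 fixed by 2)
β4 stroke at J1  (J1: bond 2 brought flow, rest push out)
β1 stroke at J2  (closing 0-jn rule on J2)
β5 stroke at J3  (J3 flow already set via bond 1)

2  (C1, I1 all integral)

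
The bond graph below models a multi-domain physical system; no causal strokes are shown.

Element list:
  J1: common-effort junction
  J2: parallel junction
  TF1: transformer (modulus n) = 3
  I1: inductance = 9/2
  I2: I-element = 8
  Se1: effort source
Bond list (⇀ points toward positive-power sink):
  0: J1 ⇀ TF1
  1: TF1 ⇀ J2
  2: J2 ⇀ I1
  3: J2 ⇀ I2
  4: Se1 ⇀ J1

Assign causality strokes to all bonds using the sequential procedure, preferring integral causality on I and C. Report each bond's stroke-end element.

bond 0 →TF1
bond 1 →J2
bond 2 →I1
bond 3 →I2
bond 4 →J1

b4 →J1  (source Se1 imposes e)
b0 →TF1  (common-e at J1 fixed by 4)
b1 →J2  (TF1 one-in-one-out from 0)
b2 →I1  (J2 effort already set via bond 1)
b3 →I2  (0-jn J2 has e-setter on 1)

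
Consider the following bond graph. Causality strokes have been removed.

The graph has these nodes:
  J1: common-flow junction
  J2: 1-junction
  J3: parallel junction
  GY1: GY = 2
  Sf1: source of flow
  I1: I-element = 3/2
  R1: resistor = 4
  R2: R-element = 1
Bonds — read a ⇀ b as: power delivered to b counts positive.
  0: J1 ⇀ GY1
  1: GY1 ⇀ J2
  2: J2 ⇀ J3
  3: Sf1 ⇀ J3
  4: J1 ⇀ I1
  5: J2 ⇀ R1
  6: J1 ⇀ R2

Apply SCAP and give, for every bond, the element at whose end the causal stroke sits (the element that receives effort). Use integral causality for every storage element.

b0 →J1
b1 →J2
b2 →J3
b3 →Sf1
b4 →I1
b5 →J2
b6 →J1

β3 stroke at Sf1  (Sf1 (Sf) sets flow on bond)
β2 stroke at J3  (J3: last free bond brings effort in)
β1 stroke at J2  (1-jn J2 has f-setter on 2)
β5 stroke at J2  (common-f at J2 fixed by 2)
β0 stroke at J1  (through GY1, causality inverts; strokes same side of GY1)
β4 stroke at I1  (I1 outputs flow p/I1)
β6 stroke at J1  (J1: bond 4 brought flow, rest push out)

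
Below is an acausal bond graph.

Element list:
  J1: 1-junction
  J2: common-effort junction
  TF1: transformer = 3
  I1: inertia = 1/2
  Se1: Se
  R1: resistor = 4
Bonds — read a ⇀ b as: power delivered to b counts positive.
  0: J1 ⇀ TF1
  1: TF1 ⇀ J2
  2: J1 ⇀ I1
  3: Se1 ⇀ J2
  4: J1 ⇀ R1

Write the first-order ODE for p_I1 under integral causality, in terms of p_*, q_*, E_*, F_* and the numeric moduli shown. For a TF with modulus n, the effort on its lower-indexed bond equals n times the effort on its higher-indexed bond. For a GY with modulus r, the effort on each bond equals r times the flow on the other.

bond 3 →J2  (source Se1 imposes e)
bond 1 →TF1  (J2 effort already set via bond 3)
bond 0 →J1  (through TF1, causality passes straight; one stroke at TF1)
bond 2 →I1  (I1 outputs flow p/I1)
bond 4 →J1  (common-f at J1 fixed by 2)

dp_I1/dt = -3*E_Se1 - 8*p_I1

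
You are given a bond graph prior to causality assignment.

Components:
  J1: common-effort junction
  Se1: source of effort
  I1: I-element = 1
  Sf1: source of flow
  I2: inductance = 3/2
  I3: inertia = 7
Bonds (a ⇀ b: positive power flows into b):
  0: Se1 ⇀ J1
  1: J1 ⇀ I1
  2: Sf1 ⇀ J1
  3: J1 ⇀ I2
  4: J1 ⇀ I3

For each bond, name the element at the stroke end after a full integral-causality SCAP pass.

#0 stroke at J1
#1 stroke at I1
#2 stroke at Sf1
#3 stroke at I2
#4 stroke at I3

#0 stroke at J1  (Se1 (Se) sets effort on bond)
#2 stroke at Sf1  (Sf1 fixes flow; stroke at Sf1)
#1 stroke at I1  (0-jn J1 has e-setter on 0)
#3 stroke at I2  (J1: bond 0 brought effort, rest push out)
#4 stroke at I3  (common-e at J1 fixed by 0)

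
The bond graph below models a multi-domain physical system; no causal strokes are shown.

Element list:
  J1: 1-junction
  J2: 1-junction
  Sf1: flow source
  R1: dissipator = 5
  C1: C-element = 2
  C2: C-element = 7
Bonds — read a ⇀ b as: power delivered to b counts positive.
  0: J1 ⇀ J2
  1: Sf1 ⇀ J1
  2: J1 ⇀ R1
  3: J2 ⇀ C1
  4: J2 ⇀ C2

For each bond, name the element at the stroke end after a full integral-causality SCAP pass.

b0 stroke at J1
b1 stroke at Sf1
b2 stroke at J1
b3 stroke at J2
b4 stroke at J2

b1 stroke→Sf1  (Sf1: flow source, stroke at near end)
b0 stroke→J1  (1-jn J1 has f-setter on 1)
b2 stroke→J1  (J1: bond 1 brought flow, rest push out)
b3 stroke→J2  (J2 flow already set via bond 0)
b4 stroke→J2  (common-f at J2 fixed by 0)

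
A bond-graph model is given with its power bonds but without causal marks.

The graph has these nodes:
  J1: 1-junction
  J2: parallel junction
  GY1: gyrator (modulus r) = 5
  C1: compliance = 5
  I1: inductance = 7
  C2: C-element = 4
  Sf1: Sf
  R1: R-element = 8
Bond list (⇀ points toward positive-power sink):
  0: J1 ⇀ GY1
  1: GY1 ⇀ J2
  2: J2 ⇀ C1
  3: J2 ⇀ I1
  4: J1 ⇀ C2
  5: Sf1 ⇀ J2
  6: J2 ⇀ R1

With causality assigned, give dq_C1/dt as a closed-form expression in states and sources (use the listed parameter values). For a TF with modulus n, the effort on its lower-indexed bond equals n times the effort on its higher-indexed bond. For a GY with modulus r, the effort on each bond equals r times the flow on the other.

dq_C1/dt = F_Sf1 - p_I1/7 - q_C1/40 - q_C2/20

b5 stroke at Sf1  (source Sf1 imposes f)
b2 stroke at J2  (C1 integral (e out))
b1 stroke at GY1  (0-jn J2 has e-setter on 2)
b3 stroke at I1  (J2: bond 2 brought effort, rest push out)
b6 stroke at R1  (0-jn J2 has e-setter on 2)
b0 stroke at GY1  (GY1 both-in/both-out from 1)
b4 stroke at J1  (J1: bond 0 brought flow, rest push out)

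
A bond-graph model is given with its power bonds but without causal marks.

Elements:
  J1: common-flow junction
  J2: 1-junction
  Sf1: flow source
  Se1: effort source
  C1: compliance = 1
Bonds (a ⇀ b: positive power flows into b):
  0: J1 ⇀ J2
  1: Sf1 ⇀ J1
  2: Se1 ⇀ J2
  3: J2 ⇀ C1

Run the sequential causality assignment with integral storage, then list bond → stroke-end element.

#1 stroke→Sf1  (Sf1 (Sf) sets flow on bond)
#2 stroke→J2  (Se1: effort source, stroke at far end)
#0 stroke→J1  (J1 flow already set via bond 1)
#3 stroke→J2  (J2: bond 0 brought flow, rest push out)

#0 |J1
#1 |Sf1
#2 |J2
#3 |J2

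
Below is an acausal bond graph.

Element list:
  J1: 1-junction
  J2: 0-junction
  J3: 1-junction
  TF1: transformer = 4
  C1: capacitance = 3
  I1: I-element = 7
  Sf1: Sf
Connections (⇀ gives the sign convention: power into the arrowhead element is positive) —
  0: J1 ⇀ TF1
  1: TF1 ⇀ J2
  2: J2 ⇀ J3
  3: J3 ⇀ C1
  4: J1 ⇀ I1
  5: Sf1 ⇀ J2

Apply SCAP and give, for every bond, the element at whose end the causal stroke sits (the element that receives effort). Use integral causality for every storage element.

β0 stroke at J1
β1 stroke at TF1
β2 stroke at J2
β3 stroke at J3
β4 stroke at I1
β5 stroke at Sf1

#5 |Sf1  (source Sf1 imposes f)
#3 |J3  (C1 outputs effort q/C1)
#2 |J2  (J3 needs exactly one f-in)
#1 |TF1  (J2 effort already set via bond 2)
#0 |J1  (TF1 one-in-one-out from 1)
#4 |I1  (only one flow-in slot at J1)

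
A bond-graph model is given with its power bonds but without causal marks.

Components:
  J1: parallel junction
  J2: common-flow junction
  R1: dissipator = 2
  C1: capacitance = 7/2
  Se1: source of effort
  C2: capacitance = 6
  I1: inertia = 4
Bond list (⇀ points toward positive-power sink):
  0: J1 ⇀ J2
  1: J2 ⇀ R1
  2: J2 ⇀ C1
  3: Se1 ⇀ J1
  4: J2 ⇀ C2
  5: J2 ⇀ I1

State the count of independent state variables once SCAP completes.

#3 stroke→J1  (Se1 (Se) sets effort on bond)
#0 stroke→J2  (J1 effort already set via bond 3)
#2 stroke→J2  (C1: C, integral causality)
#4 stroke→J2  (C2: C, integral causality)
#5 stroke→I1  (prefer integral on I1)
#1 stroke→J2  (1-jn J2 has f-setter on 5)

3  (C1, C2, I1 all integral)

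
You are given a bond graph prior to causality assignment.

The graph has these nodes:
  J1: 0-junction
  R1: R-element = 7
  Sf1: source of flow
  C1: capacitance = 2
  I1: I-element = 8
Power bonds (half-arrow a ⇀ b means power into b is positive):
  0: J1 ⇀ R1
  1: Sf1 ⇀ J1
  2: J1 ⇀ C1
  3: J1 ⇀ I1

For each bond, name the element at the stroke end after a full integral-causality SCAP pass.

bond 0 stroke→R1
bond 1 stroke→Sf1
bond 2 stroke→J1
bond 3 stroke→I1

bond 1 |Sf1  (Sf1 (Sf) sets flow on bond)
bond 2 |J1  (C1: C, integral causality)
bond 0 |R1  (J1: bond 2 brought effort, rest push out)
bond 3 |I1  (0-jn J1 has e-setter on 2)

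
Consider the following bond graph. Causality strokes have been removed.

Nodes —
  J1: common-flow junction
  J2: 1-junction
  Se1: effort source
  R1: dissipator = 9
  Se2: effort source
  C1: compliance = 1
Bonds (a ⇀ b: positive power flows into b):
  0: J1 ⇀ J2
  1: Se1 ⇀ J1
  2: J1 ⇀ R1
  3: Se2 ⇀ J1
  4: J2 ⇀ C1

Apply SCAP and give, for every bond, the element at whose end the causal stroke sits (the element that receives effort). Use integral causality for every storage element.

#0 →J1
#1 →J1
#2 →R1
#3 →J1
#4 →J2

β1 →J1  (Se1 fixes effort; stroke away)
β3 →J1  (Se2: effort source, stroke at far end)
β4 →J2  (prefer integral on C1)
β0 →J1  (only one flow-in slot at J2)
β2 →R1  (only one flow-in slot at J1)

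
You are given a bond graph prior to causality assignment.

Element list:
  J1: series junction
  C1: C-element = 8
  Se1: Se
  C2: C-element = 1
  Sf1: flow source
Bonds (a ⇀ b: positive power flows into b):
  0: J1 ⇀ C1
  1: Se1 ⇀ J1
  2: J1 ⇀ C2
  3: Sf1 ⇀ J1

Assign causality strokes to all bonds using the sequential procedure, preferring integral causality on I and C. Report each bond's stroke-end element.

#0 |J1
#1 |J1
#2 |J1
#3 |Sf1

bond 1 stroke at J1  (source Se1 imposes e)
bond 3 stroke at Sf1  (Sf1 fixes flow; stroke at Sf1)
bond 0 stroke at J1  (1-jn J1 has f-setter on 3)
bond 2 stroke at J1  (J1: bond 3 brought flow, rest push out)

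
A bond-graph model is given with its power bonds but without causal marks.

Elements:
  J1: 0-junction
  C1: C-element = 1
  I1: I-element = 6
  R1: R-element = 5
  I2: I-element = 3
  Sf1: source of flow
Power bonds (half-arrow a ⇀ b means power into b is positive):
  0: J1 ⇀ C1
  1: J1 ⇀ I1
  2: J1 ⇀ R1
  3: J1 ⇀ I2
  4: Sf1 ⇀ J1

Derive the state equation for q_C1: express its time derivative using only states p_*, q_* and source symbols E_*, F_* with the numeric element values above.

dq_C1/dt = F_Sf1 - p_I1/6 - p_I2/3 - q_C1/5

#4 |Sf1  (source Sf1 imposes f)
#0 |J1  (C1 integral (e out))
#1 |I1  (0-jn J1 has e-setter on 0)
#2 |R1  (J1 effort already set via bond 0)
#3 |I2  (0-jn J1 has e-setter on 0)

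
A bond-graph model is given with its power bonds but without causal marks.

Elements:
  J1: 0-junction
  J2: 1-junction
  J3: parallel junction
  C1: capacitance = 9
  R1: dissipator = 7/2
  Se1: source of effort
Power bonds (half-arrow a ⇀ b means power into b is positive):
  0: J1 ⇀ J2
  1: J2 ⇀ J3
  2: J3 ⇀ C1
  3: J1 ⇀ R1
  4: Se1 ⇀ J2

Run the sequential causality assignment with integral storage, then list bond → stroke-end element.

b4 stroke→J2  (Se1 fixes effort; stroke away)
b2 stroke→J3  (C1: C, integral causality)
b1 stroke→J2  (0-jn J3 has e-setter on 2)
b0 stroke→J1  (closing 1-jn rule on J2)
b3 stroke→R1  (J1: bond 0 brought effort, rest push out)

bond 0 |J1
bond 1 |J2
bond 2 |J3
bond 3 |R1
bond 4 |J2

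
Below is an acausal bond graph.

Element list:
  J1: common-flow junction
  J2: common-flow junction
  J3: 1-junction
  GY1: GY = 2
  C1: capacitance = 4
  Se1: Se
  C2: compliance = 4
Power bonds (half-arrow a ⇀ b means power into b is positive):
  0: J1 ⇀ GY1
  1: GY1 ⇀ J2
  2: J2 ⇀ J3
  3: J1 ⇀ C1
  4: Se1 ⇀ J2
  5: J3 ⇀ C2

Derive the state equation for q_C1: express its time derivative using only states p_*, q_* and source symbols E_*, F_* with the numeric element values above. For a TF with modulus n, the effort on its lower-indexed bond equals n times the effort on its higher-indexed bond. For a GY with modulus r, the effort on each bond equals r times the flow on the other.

β4 stroke at J2  (source Se1 imposes e)
β3 stroke at J1  (C1: C, integral causality)
β0 stroke at GY1  (closing 1-jn rule on J1)
β1 stroke at GY1  (GY1 both-in/both-out from 0)
β2 stroke at J2  (J2 flow already set via bond 1)
β5 stroke at J3  (1-jn J3 has f-setter on 2)

dq_C1/dt = -E_Se1/2 + q_C2/8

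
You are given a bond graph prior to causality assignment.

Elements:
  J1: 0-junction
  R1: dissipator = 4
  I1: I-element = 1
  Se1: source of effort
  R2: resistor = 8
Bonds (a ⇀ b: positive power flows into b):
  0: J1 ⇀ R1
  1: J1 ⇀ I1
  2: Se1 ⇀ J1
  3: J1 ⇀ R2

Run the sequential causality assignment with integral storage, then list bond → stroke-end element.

β2 →J1  (Se1 fixes effort; stroke away)
β0 →R1  (J1 effort already set via bond 2)
β1 →I1  (J1: bond 2 brought effort, rest push out)
β3 →R2  (common-e at J1 fixed by 2)

bond 0 →R1
bond 1 →I1
bond 2 →J1
bond 3 →R2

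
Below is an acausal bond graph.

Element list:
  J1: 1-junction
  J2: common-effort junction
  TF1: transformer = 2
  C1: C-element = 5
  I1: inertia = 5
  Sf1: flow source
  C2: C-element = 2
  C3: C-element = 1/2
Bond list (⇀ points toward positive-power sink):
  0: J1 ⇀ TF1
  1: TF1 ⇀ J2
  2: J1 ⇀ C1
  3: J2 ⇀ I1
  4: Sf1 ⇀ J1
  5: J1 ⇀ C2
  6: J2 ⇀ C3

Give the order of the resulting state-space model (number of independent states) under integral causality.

4  (C1, C2, C3, I1 all integral)

bond 4 |Sf1  (Sf1: flow source, stroke at near end)
bond 0 |J1  (J1: bond 4 brought flow, rest push out)
bond 2 |J1  (common-f at J1 fixed by 4)
bond 5 |J1  (common-f at J1 fixed by 4)
bond 1 |TF1  (through TF1, causality passes straight; one stroke at TF1)
bond 3 |I1  (I1 outputs flow p/I1)
bond 6 |J2  (only one effort-in slot at J2)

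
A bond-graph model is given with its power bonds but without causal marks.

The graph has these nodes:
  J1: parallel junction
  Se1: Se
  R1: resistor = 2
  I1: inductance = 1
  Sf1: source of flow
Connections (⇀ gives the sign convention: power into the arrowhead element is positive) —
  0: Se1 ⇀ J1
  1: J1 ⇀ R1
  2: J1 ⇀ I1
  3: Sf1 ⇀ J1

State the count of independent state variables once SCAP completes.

1  (I1 all integral)

β0 |J1  (Se1 (Se) sets effort on bond)
β3 |Sf1  (Sf1: flow source, stroke at near end)
β1 |R1  (0-jn J1 has e-setter on 0)
β2 |I1  (J1: bond 0 brought effort, rest push out)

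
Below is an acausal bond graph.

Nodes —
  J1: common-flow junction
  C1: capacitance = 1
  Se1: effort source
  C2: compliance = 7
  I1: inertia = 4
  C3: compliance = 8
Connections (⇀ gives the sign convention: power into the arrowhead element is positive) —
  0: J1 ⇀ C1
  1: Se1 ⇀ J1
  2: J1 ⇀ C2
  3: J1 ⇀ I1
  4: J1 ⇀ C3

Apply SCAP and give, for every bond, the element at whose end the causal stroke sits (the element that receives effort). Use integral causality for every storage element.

bond 1 |J1  (Se1 (Se) sets effort on bond)
bond 0 |J1  (prefer integral on C1)
bond 2 |J1  (C2 outputs effort q/C2)
bond 3 |I1  (I1 integral (f out))
bond 4 |J1  (J1: bond 3 brought flow, rest push out)

β0 stroke at J1
β1 stroke at J1
β2 stroke at J1
β3 stroke at I1
β4 stroke at J1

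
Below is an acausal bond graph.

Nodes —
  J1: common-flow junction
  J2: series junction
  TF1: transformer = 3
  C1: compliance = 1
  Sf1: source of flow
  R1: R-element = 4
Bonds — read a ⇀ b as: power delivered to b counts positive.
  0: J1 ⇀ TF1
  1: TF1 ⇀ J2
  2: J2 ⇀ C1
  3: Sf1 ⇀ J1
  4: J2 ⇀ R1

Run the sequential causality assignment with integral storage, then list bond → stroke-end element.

β0 →J1
β1 →TF1
β2 →J2
β3 →Sf1
β4 →J2

b3 stroke→Sf1  (Sf1 fixes flow; stroke at Sf1)
b0 stroke→J1  (J1: bond 3 brought flow, rest push out)
b1 stroke→TF1  (through TF1, causality passes straight; one stroke at TF1)
b2 stroke→J2  (common-f at J2 fixed by 1)
b4 stroke→J2  (J2 flow already set via bond 1)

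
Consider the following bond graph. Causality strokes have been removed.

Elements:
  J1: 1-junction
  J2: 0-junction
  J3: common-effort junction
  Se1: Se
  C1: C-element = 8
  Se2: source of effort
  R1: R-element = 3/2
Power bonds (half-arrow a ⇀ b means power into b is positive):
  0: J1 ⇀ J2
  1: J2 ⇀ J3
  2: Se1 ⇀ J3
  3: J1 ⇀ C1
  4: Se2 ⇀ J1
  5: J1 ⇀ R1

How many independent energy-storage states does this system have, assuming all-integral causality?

1  (C1 all integral)

β2 stroke at J3  (Se1 fixes effort; stroke away)
β4 stroke at J1  (Se2: effort source, stroke at far end)
β1 stroke at J2  (0-jn J3 has e-setter on 2)
β0 stroke at J1  (common-e at J2 fixed by 1)
β3 stroke at J1  (C1 integral (e out))
β5 stroke at R1  (J1 needs exactly one f-in)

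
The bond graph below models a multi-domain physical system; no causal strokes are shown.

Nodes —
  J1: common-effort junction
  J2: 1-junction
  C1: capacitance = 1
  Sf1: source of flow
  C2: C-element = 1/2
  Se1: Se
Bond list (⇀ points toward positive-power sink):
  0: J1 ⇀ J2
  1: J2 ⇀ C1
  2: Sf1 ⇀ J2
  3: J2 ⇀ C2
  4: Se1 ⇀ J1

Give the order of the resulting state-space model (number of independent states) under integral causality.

b2 →Sf1  (Sf1: flow source, stroke at near end)
b4 →J1  (Se1: effort source, stroke at far end)
b0 →J2  (J1 effort already set via bond 4)
b1 →J2  (J2 flow already set via bond 2)
b3 →J2  (1-jn J2 has f-setter on 2)

2  (C1, C2 all integral)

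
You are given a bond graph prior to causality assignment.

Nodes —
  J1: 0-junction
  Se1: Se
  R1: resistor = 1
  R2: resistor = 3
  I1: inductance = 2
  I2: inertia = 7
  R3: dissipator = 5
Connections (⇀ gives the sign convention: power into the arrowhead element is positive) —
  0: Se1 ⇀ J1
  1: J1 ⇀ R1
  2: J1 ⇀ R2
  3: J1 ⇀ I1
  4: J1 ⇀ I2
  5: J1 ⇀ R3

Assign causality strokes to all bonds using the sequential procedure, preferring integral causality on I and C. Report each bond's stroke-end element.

b0 stroke at J1  (Se1: effort source, stroke at far end)
b1 stroke at R1  (J1: bond 0 brought effort, rest push out)
b2 stroke at R2  (common-e at J1 fixed by 0)
b3 stroke at I1  (0-jn J1 has e-setter on 0)
b4 stroke at I2  (common-e at J1 fixed by 0)
b5 stroke at R3  (J1: bond 0 brought effort, rest push out)

bond 0 stroke at J1
bond 1 stroke at R1
bond 2 stroke at R2
bond 3 stroke at I1
bond 4 stroke at I2
bond 5 stroke at R3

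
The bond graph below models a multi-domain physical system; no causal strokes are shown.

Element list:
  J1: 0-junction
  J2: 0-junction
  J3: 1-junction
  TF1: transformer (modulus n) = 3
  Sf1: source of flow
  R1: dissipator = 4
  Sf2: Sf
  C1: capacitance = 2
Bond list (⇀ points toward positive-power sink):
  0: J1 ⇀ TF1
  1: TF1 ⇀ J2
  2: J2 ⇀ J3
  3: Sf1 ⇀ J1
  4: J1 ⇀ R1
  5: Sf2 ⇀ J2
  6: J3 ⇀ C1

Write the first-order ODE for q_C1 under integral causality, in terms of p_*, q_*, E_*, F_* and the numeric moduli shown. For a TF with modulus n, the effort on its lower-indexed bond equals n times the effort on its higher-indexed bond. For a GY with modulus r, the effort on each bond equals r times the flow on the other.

#3 stroke at Sf1  (source Sf1 imposes f)
#5 stroke at Sf2  (Sf2: flow source, stroke at near end)
#6 stroke at J3  (C1 integral (e out))
#2 stroke at J2  (only one flow-in slot at J3)
#1 stroke at TF1  (J2: bond 2 brought effort, rest push out)
#0 stroke at J1  (TF1: transformer flips bond 1)
#4 stroke at R1  (0-jn J1 has e-setter on 0)

dq_C1/dt = 3*F_Sf1 + F_Sf2 - 9*q_C1/8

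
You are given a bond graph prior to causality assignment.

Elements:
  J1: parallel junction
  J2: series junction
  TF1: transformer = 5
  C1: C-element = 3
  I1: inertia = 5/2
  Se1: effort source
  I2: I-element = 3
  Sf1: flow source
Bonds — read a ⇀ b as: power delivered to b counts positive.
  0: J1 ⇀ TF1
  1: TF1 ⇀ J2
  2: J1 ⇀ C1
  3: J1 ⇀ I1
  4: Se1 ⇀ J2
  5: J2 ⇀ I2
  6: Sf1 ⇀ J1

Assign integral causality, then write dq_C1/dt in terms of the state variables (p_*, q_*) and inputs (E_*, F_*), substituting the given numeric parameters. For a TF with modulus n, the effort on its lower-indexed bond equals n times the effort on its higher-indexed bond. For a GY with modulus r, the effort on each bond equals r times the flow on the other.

dq_C1/dt = F_Sf1 - 2*p_I1/5 - p_I2/15

bond 4 stroke at J2  (Se1: effort source, stroke at far end)
bond 6 stroke at Sf1  (Sf1 fixes flow; stroke at Sf1)
bond 2 stroke at J1  (C1 integral (e out))
bond 0 stroke at TF1  (J1: bond 2 brought effort, rest push out)
bond 3 stroke at I1  (J1 effort already set via bond 2)
bond 1 stroke at J2  (TF1: transformer flips bond 0)
bond 5 stroke at I2  (closing 1-jn rule on J2)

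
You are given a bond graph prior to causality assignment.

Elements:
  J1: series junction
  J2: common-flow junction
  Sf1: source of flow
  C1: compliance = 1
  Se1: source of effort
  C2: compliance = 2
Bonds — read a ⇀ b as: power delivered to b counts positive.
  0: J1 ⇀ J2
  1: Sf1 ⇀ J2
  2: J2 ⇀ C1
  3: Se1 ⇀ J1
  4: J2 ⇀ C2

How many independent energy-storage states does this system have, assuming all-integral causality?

b1 |Sf1  (Sf1 (Sf) sets flow on bond)
b3 |J1  (Se1: effort source, stroke at far end)
b0 |J2  (closing 1-jn rule on J1)
b2 |J2  (common-f at J2 fixed by 1)
b4 |J2  (1-jn J2 has f-setter on 1)

2  (C1, C2 all integral)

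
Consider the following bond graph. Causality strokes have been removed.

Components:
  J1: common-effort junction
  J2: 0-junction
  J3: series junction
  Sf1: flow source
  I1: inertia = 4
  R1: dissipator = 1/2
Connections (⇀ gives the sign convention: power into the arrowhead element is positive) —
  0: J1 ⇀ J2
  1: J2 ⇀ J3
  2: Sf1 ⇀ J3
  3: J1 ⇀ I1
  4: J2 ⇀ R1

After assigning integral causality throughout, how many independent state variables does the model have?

1  (I1 all integral)

bond 2 stroke at Sf1  (source Sf1 imposes f)
bond 1 stroke at J3  (J3: bond 2 brought flow, rest push out)
bond 3 stroke at I1  (prefer integral on I1)
bond 0 stroke at J1  (only one effort-in slot at J1)
bond 4 stroke at J2  (closing 0-jn rule on J2)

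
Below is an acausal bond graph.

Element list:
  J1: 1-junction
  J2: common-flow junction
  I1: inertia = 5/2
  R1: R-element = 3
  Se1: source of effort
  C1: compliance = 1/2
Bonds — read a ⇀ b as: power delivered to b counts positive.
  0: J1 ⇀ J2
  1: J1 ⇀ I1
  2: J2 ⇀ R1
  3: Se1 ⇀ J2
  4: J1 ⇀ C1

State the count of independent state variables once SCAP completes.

2  (C1, I1 all integral)

β3 →J2  (Se1 fixes effort; stroke away)
β1 →I1  (I1 outputs flow p/I1)
β0 →J1  (1-jn J1 has f-setter on 1)
β4 →J1  (common-f at J1 fixed by 1)
β2 →J2  (common-f at J2 fixed by 0)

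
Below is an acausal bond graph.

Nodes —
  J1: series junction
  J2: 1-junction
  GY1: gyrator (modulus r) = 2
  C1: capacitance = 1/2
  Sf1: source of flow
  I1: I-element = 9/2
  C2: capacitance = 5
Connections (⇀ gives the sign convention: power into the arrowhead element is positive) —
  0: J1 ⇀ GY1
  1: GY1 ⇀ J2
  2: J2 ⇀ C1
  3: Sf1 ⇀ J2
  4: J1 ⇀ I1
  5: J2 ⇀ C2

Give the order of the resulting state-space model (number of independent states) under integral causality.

#3 →Sf1  (source Sf1 imposes f)
#1 →J2  (common-f at J2 fixed by 3)
#2 →J2  (J2 flow already set via bond 3)
#5 →J2  (J2 flow already set via bond 3)
#0 →J1  (through GY1, causality inverts; strokes same side of GY1)
#4 →I1  (closing 1-jn rule on J1)

3  (C1, C2, I1 all integral)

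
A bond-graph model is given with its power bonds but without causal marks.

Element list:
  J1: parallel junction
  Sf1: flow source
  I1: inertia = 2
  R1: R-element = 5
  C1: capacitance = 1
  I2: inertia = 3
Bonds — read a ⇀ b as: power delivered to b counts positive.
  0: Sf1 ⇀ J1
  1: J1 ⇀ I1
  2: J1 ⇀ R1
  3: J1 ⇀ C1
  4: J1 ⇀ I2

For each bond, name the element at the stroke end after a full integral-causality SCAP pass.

#0 stroke at Sf1
#1 stroke at I1
#2 stroke at R1
#3 stroke at J1
#4 stroke at I2

bond 0 →Sf1  (source Sf1 imposes f)
bond 1 →I1  (prefer integral on I1)
bond 3 →J1  (C1: C, integral causality)
bond 2 →R1  (0-jn J1 has e-setter on 3)
bond 4 →I2  (J1 effort already set via bond 3)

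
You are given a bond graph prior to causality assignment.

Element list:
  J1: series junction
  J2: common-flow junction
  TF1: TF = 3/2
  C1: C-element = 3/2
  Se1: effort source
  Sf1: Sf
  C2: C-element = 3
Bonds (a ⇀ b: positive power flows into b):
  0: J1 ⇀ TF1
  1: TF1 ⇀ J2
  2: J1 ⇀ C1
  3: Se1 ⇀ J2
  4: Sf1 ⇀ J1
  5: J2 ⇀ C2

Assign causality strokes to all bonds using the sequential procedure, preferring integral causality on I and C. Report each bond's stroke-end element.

β0 →J1
β1 →TF1
β2 →J1
β3 →J2
β4 →Sf1
β5 →J2

β3 stroke→J2  (Se1: effort source, stroke at far end)
β4 stroke→Sf1  (Sf1 fixes flow; stroke at Sf1)
β0 stroke→J1  (common-f at J1 fixed by 4)
β2 stroke→J1  (J1: bond 4 brought flow, rest push out)
β1 stroke→TF1  (TF1 one-in-one-out from 0)
β5 stroke→J2  (J2: bond 1 brought flow, rest push out)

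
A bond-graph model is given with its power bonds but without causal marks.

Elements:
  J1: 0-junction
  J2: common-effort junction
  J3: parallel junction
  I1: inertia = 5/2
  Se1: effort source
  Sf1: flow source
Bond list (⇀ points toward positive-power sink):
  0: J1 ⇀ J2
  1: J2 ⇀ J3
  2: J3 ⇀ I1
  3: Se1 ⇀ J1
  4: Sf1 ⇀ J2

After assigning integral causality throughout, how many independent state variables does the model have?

1  (I1 all integral)

b3 stroke→J1  (Se1 (Se) sets effort on bond)
b4 stroke→Sf1  (source Sf1 imposes f)
b0 stroke→J2  (J1 effort already set via bond 3)
b1 stroke→J3  (common-e at J2 fixed by 0)
b2 stroke→I1  (J3 effort already set via bond 1)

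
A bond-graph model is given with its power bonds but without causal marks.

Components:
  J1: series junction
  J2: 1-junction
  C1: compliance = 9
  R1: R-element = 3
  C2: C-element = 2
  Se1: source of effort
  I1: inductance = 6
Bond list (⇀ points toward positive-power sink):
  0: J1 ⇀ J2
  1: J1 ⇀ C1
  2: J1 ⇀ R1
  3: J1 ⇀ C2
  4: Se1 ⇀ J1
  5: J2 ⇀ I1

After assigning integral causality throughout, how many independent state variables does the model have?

3  (C1, C2, I1 all integral)

#4 stroke→J1  (Se1 (Se) sets effort on bond)
#1 stroke→J1  (C1 integral (e out))
#3 stroke→J1  (prefer integral on C2)
#5 stroke→I1  (I1 integral (f out))
#0 stroke→J2  (1-jn J2 has f-setter on 5)
#2 stroke→J1  (J1 flow already set via bond 0)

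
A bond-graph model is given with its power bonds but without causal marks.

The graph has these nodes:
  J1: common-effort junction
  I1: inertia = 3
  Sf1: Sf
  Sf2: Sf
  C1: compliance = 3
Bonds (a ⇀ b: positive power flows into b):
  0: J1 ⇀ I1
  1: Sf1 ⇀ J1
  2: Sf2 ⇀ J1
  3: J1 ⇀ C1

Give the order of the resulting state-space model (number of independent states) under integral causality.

2  (C1, I1 all integral)

#1 stroke→Sf1  (Sf1: flow source, stroke at near end)
#2 stroke→Sf2  (Sf2 fixes flow; stroke at Sf2)
#0 stroke→I1  (prefer integral on I1)
#3 stroke→J1  (J1 needs exactly one e-in)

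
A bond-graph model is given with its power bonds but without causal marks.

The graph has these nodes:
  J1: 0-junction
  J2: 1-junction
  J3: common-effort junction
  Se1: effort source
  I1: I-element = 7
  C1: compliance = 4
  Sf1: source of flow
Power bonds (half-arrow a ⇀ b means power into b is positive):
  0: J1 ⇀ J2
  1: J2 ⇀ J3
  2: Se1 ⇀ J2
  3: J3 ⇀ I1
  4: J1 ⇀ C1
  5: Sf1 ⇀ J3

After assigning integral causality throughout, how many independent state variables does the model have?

#2 stroke→J2  (Se1 fixes effort; stroke away)
#5 stroke→Sf1  (Sf1 (Sf) sets flow on bond)
#3 stroke→I1  (I1 integral (f out))
#1 stroke→J3  (J3 needs exactly one e-in)
#0 stroke→J2  (1-jn J2 has f-setter on 1)
#4 stroke→J1  (closing 0-jn rule on J1)

2  (C1, I1 all integral)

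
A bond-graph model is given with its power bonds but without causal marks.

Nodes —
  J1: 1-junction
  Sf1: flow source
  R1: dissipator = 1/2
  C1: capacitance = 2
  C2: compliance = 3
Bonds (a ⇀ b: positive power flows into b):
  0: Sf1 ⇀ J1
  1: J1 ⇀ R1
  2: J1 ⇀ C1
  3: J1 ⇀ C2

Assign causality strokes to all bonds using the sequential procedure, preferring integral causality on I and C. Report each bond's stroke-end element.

#0 →Sf1  (Sf1 fixes flow; stroke at Sf1)
#1 →J1  (common-f at J1 fixed by 0)
#2 →J1  (J1: bond 0 brought flow, rest push out)
#3 →J1  (1-jn J1 has f-setter on 0)

b0 stroke→Sf1
b1 stroke→J1
b2 stroke→J1
b3 stroke→J1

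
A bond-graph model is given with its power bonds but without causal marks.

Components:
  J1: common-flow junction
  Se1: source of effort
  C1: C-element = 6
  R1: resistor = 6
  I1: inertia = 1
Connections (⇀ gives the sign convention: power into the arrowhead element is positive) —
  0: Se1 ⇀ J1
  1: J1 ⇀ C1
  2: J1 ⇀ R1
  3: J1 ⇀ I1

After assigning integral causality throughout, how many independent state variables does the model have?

β0 stroke→J1  (Se1 fixes effort; stroke away)
β1 stroke→J1  (C1 outputs effort q/C1)
β3 stroke→I1  (I1 outputs flow p/I1)
β2 stroke→J1  (J1: bond 3 brought flow, rest push out)

2  (C1, I1 all integral)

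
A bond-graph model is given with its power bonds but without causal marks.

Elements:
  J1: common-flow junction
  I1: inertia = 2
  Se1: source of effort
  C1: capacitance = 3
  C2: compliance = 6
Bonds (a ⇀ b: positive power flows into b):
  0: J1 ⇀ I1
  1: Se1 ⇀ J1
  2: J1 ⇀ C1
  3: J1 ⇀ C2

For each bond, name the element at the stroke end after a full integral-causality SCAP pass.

#0 stroke→I1
#1 stroke→J1
#2 stroke→J1
#3 stroke→J1

b1 →J1  (source Se1 imposes e)
b0 →I1  (I1 integral (f out))
b2 →J1  (J1: bond 0 brought flow, rest push out)
b3 →J1  (J1 flow already set via bond 0)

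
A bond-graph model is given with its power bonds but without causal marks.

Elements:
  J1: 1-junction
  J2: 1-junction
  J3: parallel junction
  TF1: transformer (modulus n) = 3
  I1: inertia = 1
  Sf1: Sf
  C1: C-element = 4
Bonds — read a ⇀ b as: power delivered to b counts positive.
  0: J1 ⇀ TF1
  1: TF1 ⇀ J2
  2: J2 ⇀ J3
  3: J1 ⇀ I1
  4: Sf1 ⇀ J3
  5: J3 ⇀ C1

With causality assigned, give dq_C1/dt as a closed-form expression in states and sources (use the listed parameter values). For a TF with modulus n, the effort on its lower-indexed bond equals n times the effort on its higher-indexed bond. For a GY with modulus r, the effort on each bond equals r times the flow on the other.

dq_C1/dt = F_Sf1 + 3*p_I1

β4 stroke at Sf1  (source Sf1 imposes f)
β3 stroke at I1  (I1: I, integral causality)
β0 stroke at J1  (J1 flow already set via bond 3)
β1 stroke at TF1  (TF TF1: opposite of bond 0)
β2 stroke at J2  (1-jn J2 has f-setter on 1)
β5 stroke at J3  (J3 needs exactly one e-in)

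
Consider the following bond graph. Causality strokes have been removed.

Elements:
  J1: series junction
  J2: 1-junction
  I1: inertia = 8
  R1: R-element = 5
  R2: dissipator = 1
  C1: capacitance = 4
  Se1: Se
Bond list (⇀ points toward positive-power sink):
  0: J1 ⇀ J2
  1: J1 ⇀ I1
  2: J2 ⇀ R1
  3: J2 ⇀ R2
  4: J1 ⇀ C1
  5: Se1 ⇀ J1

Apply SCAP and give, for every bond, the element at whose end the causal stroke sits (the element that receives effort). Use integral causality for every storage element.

b5 stroke at J1  (Se1: effort source, stroke at far end)
b1 stroke at I1  (I1: I, integral causality)
b0 stroke at J1  (common-f at J1 fixed by 1)
b4 stroke at J1  (common-f at J1 fixed by 1)
b2 stroke at J2  (J2: bond 0 brought flow, rest push out)
b3 stroke at J2  (J2: bond 0 brought flow, rest push out)

bond 0 |J1
bond 1 |I1
bond 2 |J2
bond 3 |J2
bond 4 |J1
bond 5 |J1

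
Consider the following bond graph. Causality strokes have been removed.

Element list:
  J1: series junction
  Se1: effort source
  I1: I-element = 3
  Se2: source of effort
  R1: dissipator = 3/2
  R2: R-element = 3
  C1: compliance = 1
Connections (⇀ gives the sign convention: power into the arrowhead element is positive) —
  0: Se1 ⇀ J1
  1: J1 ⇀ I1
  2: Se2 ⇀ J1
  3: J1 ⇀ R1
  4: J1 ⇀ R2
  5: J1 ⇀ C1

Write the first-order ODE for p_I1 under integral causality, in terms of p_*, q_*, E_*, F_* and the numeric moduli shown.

dp_I1/dt = E_Se1 + E_Se2 - 3*p_I1/2 - q_C1

#0 stroke→J1  (source Se1 imposes e)
#2 stroke→J1  (Se2: effort source, stroke at far end)
#1 stroke→I1  (prefer integral on I1)
#3 stroke→J1  (1-jn J1 has f-setter on 1)
#4 stroke→J1  (J1: bond 1 brought flow, rest push out)
#5 stroke→J1  (1-jn J1 has f-setter on 1)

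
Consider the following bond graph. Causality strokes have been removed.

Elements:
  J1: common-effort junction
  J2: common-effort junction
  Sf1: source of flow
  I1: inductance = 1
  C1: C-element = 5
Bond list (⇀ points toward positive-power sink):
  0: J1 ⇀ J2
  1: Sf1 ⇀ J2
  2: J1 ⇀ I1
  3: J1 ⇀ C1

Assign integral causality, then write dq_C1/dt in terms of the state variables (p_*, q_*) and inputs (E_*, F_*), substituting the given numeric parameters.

dq_C1/dt = F_Sf1 - p_I1

#1 →Sf1  (source Sf1 imposes f)
#0 →J2  (closing 0-jn rule on J2)
#2 →I1  (I1 integral (f out))
#3 →J1  (J1 needs exactly one e-in)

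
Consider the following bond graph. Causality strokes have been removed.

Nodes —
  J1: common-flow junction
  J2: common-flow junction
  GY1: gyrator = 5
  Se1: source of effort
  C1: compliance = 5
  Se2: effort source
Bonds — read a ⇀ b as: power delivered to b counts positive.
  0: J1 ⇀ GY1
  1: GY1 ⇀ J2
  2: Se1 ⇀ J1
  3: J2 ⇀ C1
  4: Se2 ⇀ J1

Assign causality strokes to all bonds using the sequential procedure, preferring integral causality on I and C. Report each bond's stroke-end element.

b2 →J1  (source Se1 imposes e)
b4 →J1  (source Se2 imposes e)
b0 →GY1  (only one flow-in slot at J1)
b1 →GY1  (through GY1, causality inverts; strokes same side of GY1)
b3 →J2  (common-f at J2 fixed by 1)

bond 0 →GY1
bond 1 →GY1
bond 2 →J1
bond 3 →J2
bond 4 →J1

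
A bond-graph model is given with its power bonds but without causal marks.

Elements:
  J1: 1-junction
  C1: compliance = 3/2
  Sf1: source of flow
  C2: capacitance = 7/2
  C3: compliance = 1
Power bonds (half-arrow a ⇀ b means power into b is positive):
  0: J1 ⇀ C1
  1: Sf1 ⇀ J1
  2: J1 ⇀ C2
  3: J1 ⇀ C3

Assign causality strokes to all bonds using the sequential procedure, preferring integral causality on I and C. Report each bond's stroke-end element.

bond 0 |J1
bond 1 |Sf1
bond 2 |J1
bond 3 |J1

β1 stroke→Sf1  (Sf1: flow source, stroke at near end)
β0 stroke→J1  (J1 flow already set via bond 1)
β2 stroke→J1  (common-f at J1 fixed by 1)
β3 stroke→J1  (J1 flow already set via bond 1)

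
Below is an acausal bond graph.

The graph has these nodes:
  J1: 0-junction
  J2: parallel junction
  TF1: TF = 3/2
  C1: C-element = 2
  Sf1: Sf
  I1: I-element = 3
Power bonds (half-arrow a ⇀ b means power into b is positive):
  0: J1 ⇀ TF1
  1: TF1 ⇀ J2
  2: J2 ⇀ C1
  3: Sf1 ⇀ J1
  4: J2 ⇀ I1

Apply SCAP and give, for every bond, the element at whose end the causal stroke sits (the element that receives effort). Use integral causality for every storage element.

bond 0 →J1
bond 1 →TF1
bond 2 →J2
bond 3 →Sf1
bond 4 →I1

bond 3 →Sf1  (Sf1 (Sf) sets flow on bond)
bond 0 →J1  (closing 0-jn rule on J1)
bond 1 →TF1  (TF1: transformer flips bond 0)
bond 2 →J2  (C1: C, integral causality)
bond 4 →I1  (J2: bond 2 brought effort, rest push out)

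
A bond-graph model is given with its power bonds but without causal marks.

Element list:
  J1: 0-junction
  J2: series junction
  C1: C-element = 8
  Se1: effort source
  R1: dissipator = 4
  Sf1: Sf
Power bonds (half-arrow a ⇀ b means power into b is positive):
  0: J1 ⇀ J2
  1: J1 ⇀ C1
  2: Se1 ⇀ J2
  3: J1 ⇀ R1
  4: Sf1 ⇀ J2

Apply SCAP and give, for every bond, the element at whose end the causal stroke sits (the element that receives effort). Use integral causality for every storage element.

#2 stroke at J2  (Se1 fixes effort; stroke away)
#4 stroke at Sf1  (Sf1: flow source, stroke at near end)
#0 stroke at J2  (J2 flow already set via bond 4)
#1 stroke at J1  (C1 outputs effort q/C1)
#3 stroke at R1  (0-jn J1 has e-setter on 1)

bond 0 stroke→J2
bond 1 stroke→J1
bond 2 stroke→J2
bond 3 stroke→R1
bond 4 stroke→Sf1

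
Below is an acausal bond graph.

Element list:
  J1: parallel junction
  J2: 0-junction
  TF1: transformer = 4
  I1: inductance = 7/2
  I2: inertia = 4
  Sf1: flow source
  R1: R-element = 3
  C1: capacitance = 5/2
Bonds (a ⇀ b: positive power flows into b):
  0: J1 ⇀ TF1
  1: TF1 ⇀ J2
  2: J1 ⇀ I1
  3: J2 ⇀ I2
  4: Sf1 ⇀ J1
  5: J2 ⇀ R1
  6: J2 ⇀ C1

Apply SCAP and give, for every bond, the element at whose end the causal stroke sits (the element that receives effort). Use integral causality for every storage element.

bond 4 |Sf1  (Sf1 (Sf) sets flow on bond)
bond 2 |I1  (prefer integral on I1)
bond 0 |J1  (only one effort-in slot at J1)
bond 1 |TF1  (through TF1, causality passes straight; one stroke at TF1)
bond 3 |I2  (I2 outputs flow p/I2)
bond 6 |J2  (C1 integral (e out))
bond 5 |R1  (common-e at J2 fixed by 6)

bond 0 →J1
bond 1 →TF1
bond 2 →I1
bond 3 →I2
bond 4 →Sf1
bond 5 →R1
bond 6 →J2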